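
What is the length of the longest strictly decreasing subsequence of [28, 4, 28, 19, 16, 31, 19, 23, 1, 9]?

4

Let dp[i] be the longest decreasing subsequence ending at position i. Then dp = [1, 2, 1, 2, 3, 1, 2, 2, 4, 4].
The maximum is 4; one witness is 28, 19, 16, 1 at positions 1,4,5,9.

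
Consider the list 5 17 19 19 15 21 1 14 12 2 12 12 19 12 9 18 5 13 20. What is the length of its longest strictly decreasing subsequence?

6

Let dp[i] be the longest decreasing subsequence ending at position i. Then dp = [1, 1, 1, 1, 2, 1, 3, 3, 4, 5, 4, 4, 2, 4, 5, 3, 6, 4, 2].
The maximum is 6; one witness is 17, 15, 14, 12, 9, 5 at positions 2,5,8,9,15,17.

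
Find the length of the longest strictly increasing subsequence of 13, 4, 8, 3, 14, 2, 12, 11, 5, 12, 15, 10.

Let dp[i] be the longest increasing subsequence ending at position i. Then dp = [1, 1, 2, 1, 3, 1, 3, 3, 2, 4, 5, 3].
The maximum is 5; one witness is 4, 8, 11, 12, 15 at positions 2,3,8,10,11.

5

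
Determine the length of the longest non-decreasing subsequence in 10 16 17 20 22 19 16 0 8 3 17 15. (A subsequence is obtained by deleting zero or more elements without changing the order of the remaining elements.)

5

One longest non-decreasing subsequence is 10, 16, 17, 20, 22 (positions 1,2,3,4,5), of length 5; no longer one exists.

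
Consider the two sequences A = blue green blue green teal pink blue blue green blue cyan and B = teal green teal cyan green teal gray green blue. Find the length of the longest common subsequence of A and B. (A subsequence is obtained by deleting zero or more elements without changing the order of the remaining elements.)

A longest common subsequence is green, green, teal, green, blue (length 5); the LCS DP confirms no longer common subsequence exists.

5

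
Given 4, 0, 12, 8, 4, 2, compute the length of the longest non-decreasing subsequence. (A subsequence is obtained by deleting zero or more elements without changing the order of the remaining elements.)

2

Scanning left to right, the best length ending at each element is: 4→1, 0→1, 12→2, 8→2, 4→2, 2→2.
So the longest non-decreasing subsequence has length 2, e.g. 4, 12.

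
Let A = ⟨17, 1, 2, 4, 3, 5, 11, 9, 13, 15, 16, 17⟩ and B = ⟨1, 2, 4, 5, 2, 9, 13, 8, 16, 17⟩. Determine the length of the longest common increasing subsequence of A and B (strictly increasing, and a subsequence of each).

8

For each value that appears in both, track the longest common increasing run ending there.
The best achievable length is 8; one witness is 1, 2, 4, 5, 9, 13, 16, 17 (A-positions 2,3,4,6,8,9,11,12, B-positions 1,2,3,4,6,7,9,10).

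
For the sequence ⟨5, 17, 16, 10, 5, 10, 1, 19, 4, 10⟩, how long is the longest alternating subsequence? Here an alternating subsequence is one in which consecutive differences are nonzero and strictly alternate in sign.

A longest alternating subsequence is 5, 17, 5, 10, 1, 19, 4, 10 (positions 1,2,5,6,7,8,9,10); its 7 consecutive differences strictly alternate in sign, and length 8 is optimal.

8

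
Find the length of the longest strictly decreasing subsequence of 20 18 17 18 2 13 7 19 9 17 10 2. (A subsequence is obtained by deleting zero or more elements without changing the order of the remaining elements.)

6

Let dp[i] be the longest decreasing subsequence ending at position i. Then dp = [1, 2, 3, 2, 4, 4, 5, 2, 5, 3, 5, 6].
The maximum is 6; one witness is 20, 18, 17, 13, 7, 2 at positions 1,2,3,6,7,12.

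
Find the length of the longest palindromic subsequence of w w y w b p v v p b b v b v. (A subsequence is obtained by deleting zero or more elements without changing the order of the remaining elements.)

Using dp[i][j] = 2 + dp[i+1][j−1] if the ends match, else max(dp[i+1][j], dp[i][j−1]):
dp[1][14] = 6. A witness is vvbbvv at positions 7,8,10,11,12,14.

6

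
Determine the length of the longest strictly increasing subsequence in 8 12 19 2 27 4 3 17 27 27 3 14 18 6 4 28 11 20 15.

Scanning left to right, the best length ending at each element is: 8→1, 12→2, 19→3, 2→1, 27→4, 4→2, 3→2, 17→3, 27→4, 27→4, 3→2, 14→3, 18→4, 6→3, 4→3, 28→5, 11→4, 20→5, 15→5.
So the longest increasing subsequence has length 5, e.g. 8, 12, 19, 27, 28.

5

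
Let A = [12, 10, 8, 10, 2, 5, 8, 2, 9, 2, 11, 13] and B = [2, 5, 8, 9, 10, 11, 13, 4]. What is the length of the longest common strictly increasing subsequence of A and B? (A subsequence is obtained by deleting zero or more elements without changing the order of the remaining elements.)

A longest common strictly increasing subsequence is 2, 5, 8, 9, 11, 13 (length 6); it appears in order in both A and B, and no longer such subsequence exists.

6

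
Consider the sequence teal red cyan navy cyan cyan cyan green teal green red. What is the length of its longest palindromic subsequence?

Using dp[i][j] = 2 + dp[i+1][j−1] if the ends match, else max(dp[i+1][j], dp[i][j−1]):
dp[1][11] = 6. A witness is red cyan cyan cyan cyan red at positions 2,3,5,6,7,11.

6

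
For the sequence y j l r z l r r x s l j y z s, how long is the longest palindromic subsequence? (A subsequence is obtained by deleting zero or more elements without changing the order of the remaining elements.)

Using dp[i][j] = 2 + dp[i+1][j−1] if the ends match, else max(dp[i+1][j], dp[i][j−1]):
dp[1][15] = 9. A witness is yjlrrrljy at positions 1,2,3,4,7,8,11,12,13.

9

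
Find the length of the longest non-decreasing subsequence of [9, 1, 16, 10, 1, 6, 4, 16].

4

One longest non-decreasing subsequence is 1, 1, 6, 16 (positions 2,5,6,8), of length 4; no longer one exists.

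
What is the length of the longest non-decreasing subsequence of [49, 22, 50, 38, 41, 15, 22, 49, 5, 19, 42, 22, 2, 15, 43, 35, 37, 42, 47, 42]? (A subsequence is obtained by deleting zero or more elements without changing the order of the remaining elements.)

7

Let dp[i] be the longest non-decreasing subsequence ending at position i. Then dp = [1, 1, 2, 2, 3, 1, 2, 4, 1, 2, 4, 3, 1, 2, 5, 4, 5, 6, 7, 7].
The maximum is 7; one witness is 22, 22, 22, 35, 37, 42, 47 at positions 2,7,12,16,17,18,19.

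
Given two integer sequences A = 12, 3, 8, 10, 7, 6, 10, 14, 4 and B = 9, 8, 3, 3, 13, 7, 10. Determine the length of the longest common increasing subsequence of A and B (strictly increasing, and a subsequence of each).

3

For each value that appears in both, track the longest common increasing run ending there.
The best achievable length is 3; one witness is 3, 7, 10 (A-positions 2,5,7, B-positions 3,6,7).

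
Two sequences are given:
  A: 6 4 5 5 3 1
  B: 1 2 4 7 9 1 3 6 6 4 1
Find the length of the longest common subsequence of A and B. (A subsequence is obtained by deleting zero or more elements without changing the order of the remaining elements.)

A longest common subsequence is 6, 4, 1 (length 3); the LCS DP confirms no longer common subsequence exists.

3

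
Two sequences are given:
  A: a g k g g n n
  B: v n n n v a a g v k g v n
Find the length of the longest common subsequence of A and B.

5

Backtracking the LCS table gives one alignment: a (A1,B7) → g (A2,B8) → k (A3,B10) → g (A4,B11) → n (A7,B13).
So the longest common subsequence has length 5.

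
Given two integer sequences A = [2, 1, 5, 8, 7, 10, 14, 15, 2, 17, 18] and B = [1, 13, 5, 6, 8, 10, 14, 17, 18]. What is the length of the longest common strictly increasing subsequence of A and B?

7

For each value that appears in both, track the longest common increasing run ending there.
The best achievable length is 7; one witness is 1, 5, 8, 10, 14, 17, 18 (A-positions 2,3,4,6,7,10,11, B-positions 1,3,5,6,7,8,9).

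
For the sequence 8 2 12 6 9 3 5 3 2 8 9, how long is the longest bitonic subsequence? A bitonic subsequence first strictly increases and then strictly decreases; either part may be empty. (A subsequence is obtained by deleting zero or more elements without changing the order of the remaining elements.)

6

Let inc[i] be the LIS ending at i and dec[i] the longest strictly decreasing subsequence starting at i. inc = [1, 1, 2, 2, 3, 2, 3, 2, 1, 4, 5], dec = [5, 1, 5, 4, 4, 2, 3, 2, 1, 1, 1].
max_i inc[i]+dec[i]−1 = 6, with one witness 8, 12, 9, 5, 3, 2.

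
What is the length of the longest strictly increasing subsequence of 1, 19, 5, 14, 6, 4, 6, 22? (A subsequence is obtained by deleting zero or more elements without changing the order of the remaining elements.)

Scanning left to right, the best length ending at each element is: 1→1, 19→2, 5→2, 14→3, 6→3, 4→2, 6→3, 22→4.
So the longest increasing subsequence has length 4, e.g. 1, 5, 14, 22.

4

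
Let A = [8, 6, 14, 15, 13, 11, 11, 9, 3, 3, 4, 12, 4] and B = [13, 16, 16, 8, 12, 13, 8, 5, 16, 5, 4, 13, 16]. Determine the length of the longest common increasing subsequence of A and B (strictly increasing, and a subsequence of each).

For each value that appears in both, track the longest common increasing run ending there.
The best achievable length is 2; one witness is 8, 12 (A-positions 1,12, B-positions 4,5).

2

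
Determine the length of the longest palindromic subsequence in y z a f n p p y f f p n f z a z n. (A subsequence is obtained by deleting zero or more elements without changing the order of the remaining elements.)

12

Using dp[i][j] = 2 + dp[i+1][j−1] if the ends match, else max(dp[i+1][j], dp[i][j−1]):
dp[1][17] = 12. A witness is zafnpffpnfaz at positions 2,3,4,5,6,9,10,11,12,13,15,16.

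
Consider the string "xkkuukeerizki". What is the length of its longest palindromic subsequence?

6

Using dp[i][j] = 2 + dp[i+1][j−1] if the ends match, else max(dp[i+1][j], dp[i][j−1]):
dp[1][13] = 6. A witness is kkuukk at positions 2,3,4,5,6,12.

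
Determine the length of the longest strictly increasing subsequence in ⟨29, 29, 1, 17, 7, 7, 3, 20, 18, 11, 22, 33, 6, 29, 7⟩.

5

Let dp[i] be the longest increasing subsequence ending at position i. Then dp = [1, 1, 1, 2, 2, 2, 2, 3, 3, 3, 4, 5, 3, 5, 4].
The maximum is 5; one witness is 1, 17, 20, 22, 33 at positions 3,4,8,11,12.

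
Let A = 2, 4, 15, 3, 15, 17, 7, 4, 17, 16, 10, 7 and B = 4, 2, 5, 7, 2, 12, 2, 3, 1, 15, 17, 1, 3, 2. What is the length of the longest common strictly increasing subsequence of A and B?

For each value that appears in both, track the longest common increasing run ending there.
The best achievable length is 4; one witness is 2, 3, 15, 17 (A-positions 1,4,5,6, B-positions 2,8,10,11).

4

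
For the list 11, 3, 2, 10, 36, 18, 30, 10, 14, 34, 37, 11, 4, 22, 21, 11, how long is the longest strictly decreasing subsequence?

One longest decreasing subsequence is 36, 18, 14, 11, 4 (positions 5,6,9,12,13), of length 5; no longer one exists.

5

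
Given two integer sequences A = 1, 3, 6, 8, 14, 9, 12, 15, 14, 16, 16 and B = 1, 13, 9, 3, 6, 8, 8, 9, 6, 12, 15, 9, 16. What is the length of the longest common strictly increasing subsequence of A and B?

8

For each value that appears in both, track the longest common increasing run ending there.
The best achievable length is 8; one witness is 1, 3, 6, 8, 9, 12, 15, 16 (A-positions 1,2,3,4,6,7,8,10, B-positions 1,4,5,6,8,10,11,13).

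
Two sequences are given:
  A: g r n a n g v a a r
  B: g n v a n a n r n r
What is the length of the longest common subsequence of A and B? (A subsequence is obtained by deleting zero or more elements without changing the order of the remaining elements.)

A longest common subsequence is gnanar (length 6); the LCS DP confirms no longer common subsequence exists.

6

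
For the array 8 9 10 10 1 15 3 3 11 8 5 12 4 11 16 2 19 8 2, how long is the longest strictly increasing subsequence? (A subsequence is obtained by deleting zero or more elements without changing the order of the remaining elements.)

7

Let dp[i] be the longest increasing subsequence ending at position i. Then dp = [1, 2, 3, 3, 1, 4, 2, 2, 4, 3, 3, 5, 3, 4, 6, 2, 7, 4, 2].
The maximum is 7; one witness is 8, 9, 10, 11, 12, 16, 19 at positions 1,2,3,9,12,15,17.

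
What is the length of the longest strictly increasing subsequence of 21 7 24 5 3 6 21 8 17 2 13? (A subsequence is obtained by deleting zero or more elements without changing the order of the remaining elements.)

4

Let dp[i] be the longest increasing subsequence ending at position i. Then dp = [1, 1, 2, 1, 1, 2, 3, 3, 4, 1, 4].
The maximum is 4; one witness is 5, 6, 8, 17 at positions 4,6,8,9.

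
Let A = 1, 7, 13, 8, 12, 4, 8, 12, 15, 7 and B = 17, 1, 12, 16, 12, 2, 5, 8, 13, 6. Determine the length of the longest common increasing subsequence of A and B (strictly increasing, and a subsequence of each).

For each value that appears in both, track the longest common increasing run ending there.
The best achievable length is 2; one witness is 1, 12 (A-positions 1,5, B-positions 2,3).

2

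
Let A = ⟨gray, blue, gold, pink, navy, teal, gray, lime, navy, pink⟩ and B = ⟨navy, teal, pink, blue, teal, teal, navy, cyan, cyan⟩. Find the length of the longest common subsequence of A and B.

Backtracking the LCS table gives one alignment: blue (A2,B4) → teal (A6,B6) → navy (A9,B7).
So the longest common subsequence has length 3.

3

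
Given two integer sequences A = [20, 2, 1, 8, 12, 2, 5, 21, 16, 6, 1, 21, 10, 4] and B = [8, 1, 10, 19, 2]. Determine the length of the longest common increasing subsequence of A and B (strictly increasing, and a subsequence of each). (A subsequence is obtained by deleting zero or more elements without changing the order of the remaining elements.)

For each value that appears in both, track the longest common increasing run ending there.
The best achievable length is 2; one witness is 8, 10 (A-positions 4,13, B-positions 1,3).

2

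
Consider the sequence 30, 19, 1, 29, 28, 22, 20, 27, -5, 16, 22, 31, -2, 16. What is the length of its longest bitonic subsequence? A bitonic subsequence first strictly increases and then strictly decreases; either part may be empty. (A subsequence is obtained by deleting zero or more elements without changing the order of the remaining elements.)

One longest bitonic subsequence is 30, 29, 28, 22, 20, 16, -2 (positions 1,4,5,6,7,10,13): it rises to 30 then falls. Length 7 is optimal.

7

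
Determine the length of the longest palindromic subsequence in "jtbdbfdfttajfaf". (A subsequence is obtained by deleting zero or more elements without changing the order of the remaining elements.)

7

One longest palindromic subsequence is jtfdftj (positions 1,2,6,7,8,10,12); it reads the same forward and backward, and the interval DP gives dp[1][15] = 7.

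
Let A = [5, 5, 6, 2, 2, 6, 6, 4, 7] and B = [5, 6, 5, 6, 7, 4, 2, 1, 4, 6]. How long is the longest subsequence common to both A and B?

Backtracking the LCS table gives one alignment: 5 (A1,B1) → 5 (A2,B3) → 6 (A3,B4) → 2 (A4,B7) → 6 (A7,B10).
So the longest common subsequence has length 5.

5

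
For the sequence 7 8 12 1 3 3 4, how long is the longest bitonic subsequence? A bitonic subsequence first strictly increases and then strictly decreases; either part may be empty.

Let inc[i] be the LIS ending at i and dec[i] the longest strictly decreasing subsequence starting at i. inc = [1, 2, 3, 1, 2, 2, 3], dec = [2, 2, 2, 1, 1, 1, 1].
max_i inc[i]+dec[i]−1 = 4, with one witness 7, 8, 12, 4.

4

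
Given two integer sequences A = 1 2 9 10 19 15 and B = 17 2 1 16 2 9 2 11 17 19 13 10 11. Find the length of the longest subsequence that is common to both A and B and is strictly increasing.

A longest common strictly increasing subsequence is 1, 2, 9, 19 (length 4); it appears in order in both A and B, and no longer such subsequence exists.

4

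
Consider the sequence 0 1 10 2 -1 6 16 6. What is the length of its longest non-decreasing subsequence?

5

One longest non-decreasing subsequence is 0, 1, 2, 6, 16 (positions 1,2,4,6,7), of length 5; no longer one exists.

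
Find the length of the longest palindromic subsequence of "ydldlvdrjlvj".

Using dp[i][j] = 2 + dp[i+1][j−1] if the ends match, else max(dp[i+1][j], dp[i][j−1]):
dp[1][12] = 5. A witness is ldvdl at positions 3,4,6,7,10.

5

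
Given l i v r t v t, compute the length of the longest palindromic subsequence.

One longest palindromic subsequence is tvt (positions 5,6,7); it reads the same forward and backward, and the interval DP gives dp[1][7] = 3.

3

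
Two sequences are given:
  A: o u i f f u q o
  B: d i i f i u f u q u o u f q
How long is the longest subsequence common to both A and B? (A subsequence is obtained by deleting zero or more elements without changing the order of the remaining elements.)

6

A longest common subsequence is iffuqo (length 6); the LCS DP confirms no longer common subsequence exists.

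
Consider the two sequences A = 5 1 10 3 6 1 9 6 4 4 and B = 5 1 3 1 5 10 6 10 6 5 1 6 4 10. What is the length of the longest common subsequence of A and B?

A longest common subsequence is 5, 1, 10, 6, 1, 6, 4 (length 7); the LCS DP confirms no longer common subsequence exists.

7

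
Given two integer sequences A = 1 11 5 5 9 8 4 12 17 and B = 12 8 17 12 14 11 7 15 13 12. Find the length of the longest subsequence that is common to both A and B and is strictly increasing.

For each value that appears in both, track the longest common increasing run ending there.
The best achievable length is 2; one witness is 12, 17 (A-positions 8,9, B-positions 1,3).

2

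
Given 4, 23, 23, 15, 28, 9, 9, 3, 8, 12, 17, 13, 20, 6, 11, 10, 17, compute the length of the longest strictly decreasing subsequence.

Let dp[i] be the longest decreasing subsequence ending at position i. Then dp = [1, 1, 1, 2, 1, 3, 3, 4, 4, 3, 2, 3, 2, 5, 4, 5, 3].
The maximum is 5; one witness is 23, 15, 9, 8, 6 at positions 2,4,6,9,14.

5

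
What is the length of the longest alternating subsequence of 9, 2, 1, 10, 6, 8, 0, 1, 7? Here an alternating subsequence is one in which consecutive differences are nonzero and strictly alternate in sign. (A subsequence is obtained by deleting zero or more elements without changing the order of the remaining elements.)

Track the best alternating length ending on an up-step vs a down-step at each position: up/down = 1/1, 1/2, 1/2, 3/1, 3/4, 5/4, 1/6, 7/6, 7/6.
The maximum over both is 7; one such subsequence is 9, 2, 10, 6, 8, 0, 1.

7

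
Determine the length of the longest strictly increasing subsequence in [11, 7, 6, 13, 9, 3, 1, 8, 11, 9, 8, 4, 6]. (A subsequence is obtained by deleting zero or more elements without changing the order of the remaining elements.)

3

Scanning left to right, the best length ending at each element is: 11→1, 7→1, 6→1, 13→2, 9→2, 3→1, 1→1, 8→2, 11→3, 9→3, 8→2, 4→2, 6→3.
So the longest increasing subsequence has length 3, e.g. 7, 9, 11.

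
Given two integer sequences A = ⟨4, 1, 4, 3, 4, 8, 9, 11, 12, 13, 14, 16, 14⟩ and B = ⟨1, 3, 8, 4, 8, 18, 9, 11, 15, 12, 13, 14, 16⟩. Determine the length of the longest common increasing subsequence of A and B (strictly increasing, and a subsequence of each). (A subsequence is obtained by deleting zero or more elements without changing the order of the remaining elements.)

10

For each value that appears in both, track the longest common increasing run ending there.
The best achievable length is 10; one witness is 1, 3, 4, 8, 9, 11, 12, 13, 14, 16 (A-positions 2,4,5,6,7,8,9,10,11,12, B-positions 1,2,4,5,7,8,10,11,12,13).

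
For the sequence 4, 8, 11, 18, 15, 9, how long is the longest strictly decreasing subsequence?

3

Scanning left to right, the best length ending at each element is: 4→1, 8→1, 11→1, 18→1, 15→2, 9→3.
So the longest decreasing subsequence has length 3, e.g. 18, 15, 9.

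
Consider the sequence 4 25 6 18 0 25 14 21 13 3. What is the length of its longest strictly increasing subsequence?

One longest increasing subsequence is 4, 6, 18, 25 (positions 1,3,4,6), of length 4; no longer one exists.

4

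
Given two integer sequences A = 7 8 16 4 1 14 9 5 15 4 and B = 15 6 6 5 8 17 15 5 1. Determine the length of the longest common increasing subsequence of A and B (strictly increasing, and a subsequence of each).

A longest common strictly increasing subsequence is 5, 15 (length 2); it appears in order in both A and B, and no longer such subsequence exists.

2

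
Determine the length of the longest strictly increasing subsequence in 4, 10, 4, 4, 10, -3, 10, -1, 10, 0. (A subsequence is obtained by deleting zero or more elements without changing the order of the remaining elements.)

3

Let dp[i] be the longest increasing subsequence ending at position i. Then dp = [1, 2, 1, 1, 2, 1, 2, 2, 3, 3].
The maximum is 3; one witness is -3, -1, 10 at positions 6,8,9.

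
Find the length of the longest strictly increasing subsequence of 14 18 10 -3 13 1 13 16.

4

One longest increasing subsequence is -3, 1, 13, 16 (positions 4,6,7,8), of length 4; no longer one exists.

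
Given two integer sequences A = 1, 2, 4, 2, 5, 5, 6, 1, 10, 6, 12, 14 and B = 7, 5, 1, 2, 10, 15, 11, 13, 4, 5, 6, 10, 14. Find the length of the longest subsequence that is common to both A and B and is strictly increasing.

7

A longest common strictly increasing subsequence is 1, 2, 4, 5, 6, 10, 14 (length 7); it appears in order in both A and B, and no longer such subsequence exists.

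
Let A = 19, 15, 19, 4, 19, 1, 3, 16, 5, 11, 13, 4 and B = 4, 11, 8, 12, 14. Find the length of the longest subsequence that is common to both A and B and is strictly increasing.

2

For each value that appears in both, track the longest common increasing run ending there.
The best achievable length is 2; one witness is 4, 11 (A-positions 4,10, B-positions 1,2).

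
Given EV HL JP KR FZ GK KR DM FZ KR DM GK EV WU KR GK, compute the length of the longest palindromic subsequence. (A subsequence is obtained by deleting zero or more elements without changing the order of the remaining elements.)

One longest palindromic subsequence is GK KR DM KR DM KR GK (positions 6,7,8,10,11,15,16); it reads the same forward and backward, and the interval DP gives dp[1][16] = 7.

7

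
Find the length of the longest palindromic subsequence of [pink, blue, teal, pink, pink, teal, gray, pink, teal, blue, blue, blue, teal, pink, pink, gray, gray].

9

Using dp[i][j] = 2 + dp[i+1][j−1] if the ends match, else max(dp[i+1][j], dp[i][j−1]):
dp[1][17] = 9. A witness is gray pink teal blue blue blue teal pink gray at positions 7,8,9,10,11,12,13,15,17.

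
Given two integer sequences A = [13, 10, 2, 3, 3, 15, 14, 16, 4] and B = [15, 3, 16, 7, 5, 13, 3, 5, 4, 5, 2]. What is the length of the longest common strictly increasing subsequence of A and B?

A longest common strictly increasing subsequence is 15, 16 (length 2); it appears in order in both A and B, and no longer such subsequence exists.

2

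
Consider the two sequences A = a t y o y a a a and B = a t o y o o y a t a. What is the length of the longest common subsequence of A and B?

7

A longest common subsequence is atyoyaa (length 7); the LCS DP confirms no longer common subsequence exists.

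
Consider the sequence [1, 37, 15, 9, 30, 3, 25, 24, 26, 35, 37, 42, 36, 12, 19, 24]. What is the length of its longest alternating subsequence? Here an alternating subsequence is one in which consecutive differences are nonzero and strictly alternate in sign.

A longest alternating subsequence is 1, 37, 15, 30, 3, 25, 24, 26, 12, 19 (positions 1,2,3,5,6,7,8,9,14,15); its 9 consecutive differences strictly alternate in sign, and length 10 is optimal.

10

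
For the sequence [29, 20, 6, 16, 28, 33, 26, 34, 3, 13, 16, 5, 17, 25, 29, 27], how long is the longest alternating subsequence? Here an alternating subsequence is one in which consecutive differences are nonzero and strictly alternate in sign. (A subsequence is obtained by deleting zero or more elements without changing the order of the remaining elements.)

A longest alternating subsequence is 29, 20, 28, 26, 34, 3, 13, 5, 29, 27 (positions 1,2,5,7,8,9,10,12,15,16); its 9 consecutive differences strictly alternate in sign, and length 10 is optimal.

10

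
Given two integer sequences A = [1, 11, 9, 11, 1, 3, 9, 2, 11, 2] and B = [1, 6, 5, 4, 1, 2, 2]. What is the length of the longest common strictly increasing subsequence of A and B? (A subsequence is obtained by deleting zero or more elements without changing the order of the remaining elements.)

For each value that appears in both, track the longest common increasing run ending there.
The best achievable length is 2; one witness is 1, 2 (A-positions 1,8, B-positions 1,6).

2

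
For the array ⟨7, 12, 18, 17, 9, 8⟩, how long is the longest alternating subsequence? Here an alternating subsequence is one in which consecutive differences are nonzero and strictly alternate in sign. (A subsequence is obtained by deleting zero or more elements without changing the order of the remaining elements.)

A longest alternating subsequence is 7, 18, 17 (positions 1,3,4); its 2 consecutive differences strictly alternate in sign, and length 3 is optimal.

3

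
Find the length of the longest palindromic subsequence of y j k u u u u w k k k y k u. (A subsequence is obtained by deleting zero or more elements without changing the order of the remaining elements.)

8

Using dp[i][j] = 2 + dp[i+1][j−1] if the ends match, else max(dp[i+1][j], dp[i][j−1]):
dp[1][14] = 8. A witness is ykuuuuky at positions 1,3,4,5,6,7,11,12.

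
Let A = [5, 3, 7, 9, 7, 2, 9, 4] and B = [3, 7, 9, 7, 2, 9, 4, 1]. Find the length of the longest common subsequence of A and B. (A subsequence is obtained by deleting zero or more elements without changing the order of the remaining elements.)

A longest common subsequence is 3, 7, 9, 7, 2, 9, 4 (length 7); the LCS DP confirms no longer common subsequence exists.

7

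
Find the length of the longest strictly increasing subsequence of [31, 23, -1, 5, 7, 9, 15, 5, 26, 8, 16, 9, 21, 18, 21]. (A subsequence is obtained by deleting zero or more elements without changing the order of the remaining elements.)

8

Let dp[i] be the longest increasing subsequence ending at position i. Then dp = [1, 1, 1, 2, 3, 4, 5, 2, 6, 4, 6, 5, 7, 7, 8].
The maximum is 8; one witness is -1, 5, 7, 9, 15, 16, 18, 21 at positions 3,4,5,6,7,11,14,15.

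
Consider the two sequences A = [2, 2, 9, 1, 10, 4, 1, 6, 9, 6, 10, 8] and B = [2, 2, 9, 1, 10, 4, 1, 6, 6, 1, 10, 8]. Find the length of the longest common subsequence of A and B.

A longest common subsequence is 2, 2, 9, 1, 10, 4, 1, 6, 6, 10, 8 (length 11); the LCS DP confirms no longer common subsequence exists.

11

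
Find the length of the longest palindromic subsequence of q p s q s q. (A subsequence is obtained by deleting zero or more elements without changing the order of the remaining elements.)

5

Using dp[i][j] = 2 + dp[i+1][j−1] if the ends match, else max(dp[i+1][j], dp[i][j−1]):
dp[1][6] = 5. A witness is qsqsq at positions 1,3,4,5,6.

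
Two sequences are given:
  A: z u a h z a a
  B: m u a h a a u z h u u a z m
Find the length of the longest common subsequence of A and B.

Backtracking the LCS table gives one alignment: u (A2,B2) → a (A3,B3) → h (A4,B4) → z (A5,B8) → a (A6,B12).
So the longest common subsequence has length 5.

5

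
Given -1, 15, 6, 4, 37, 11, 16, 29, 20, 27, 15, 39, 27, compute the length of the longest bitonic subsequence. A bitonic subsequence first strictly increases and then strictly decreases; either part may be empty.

8

One longest bitonic subsequence is -1, 6, 11, 16, 20, 27, 39, 27 (positions 1,3,6,7,9,10,12,13): it rises to 39 then falls. Length 8 is optimal.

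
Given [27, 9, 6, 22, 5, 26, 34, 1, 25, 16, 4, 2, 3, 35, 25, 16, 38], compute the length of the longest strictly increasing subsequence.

Let dp[i] be the longest increasing subsequence ending at position i. Then dp = [1, 1, 1, 2, 1, 3, 4, 1, 3, 2, 2, 2, 3, 5, 4, 4, 6].
The maximum is 6; one witness is 9, 22, 26, 34, 35, 38 at positions 2,4,6,7,14,17.

6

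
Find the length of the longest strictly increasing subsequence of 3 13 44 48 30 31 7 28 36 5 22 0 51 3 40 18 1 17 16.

Scanning left to right, the best length ending at each element is: 3→1, 13→2, 44→3, 48→4, 30→3, 31→4, 7→2, 28→3, 36→5, 5→2, 22→3, 0→1, 51→6, 3→2, 40→6, 18→3, 1→2, 17→3, 16→3.
So the longest increasing subsequence has length 6, e.g. 3, 13, 30, 31, 36, 51.

6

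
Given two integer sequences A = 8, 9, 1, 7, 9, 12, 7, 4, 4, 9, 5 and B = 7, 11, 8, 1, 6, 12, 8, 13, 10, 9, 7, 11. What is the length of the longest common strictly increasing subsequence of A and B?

A longest common strictly increasing subsequence is 7, 12 (length 2); it appears in order in both A and B, and no longer such subsequence exists.

2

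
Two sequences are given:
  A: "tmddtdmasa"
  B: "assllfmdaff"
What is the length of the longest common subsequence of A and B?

3

Backtracking the LCS table gives one alignment: m (A2,B7) → d (A6,B8) → a (A8,B9).
So the longest common subsequence has length 3.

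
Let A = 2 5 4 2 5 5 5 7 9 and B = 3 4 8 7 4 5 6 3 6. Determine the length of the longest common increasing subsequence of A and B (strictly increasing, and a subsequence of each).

2

For each value that appears in both, track the longest common increasing run ending there.
The best achievable length is 2; one witness is 4, 7 (A-positions 3,8, B-positions 2,4).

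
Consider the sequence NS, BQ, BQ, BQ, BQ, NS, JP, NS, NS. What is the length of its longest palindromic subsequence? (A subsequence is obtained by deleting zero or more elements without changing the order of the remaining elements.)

6

Using dp[i][j] = 2 + dp[i+1][j−1] if the ends match, else max(dp[i+1][j], dp[i][j−1]):
dp[1][9] = 6. A witness is NS BQ BQ BQ BQ NS at positions 1,2,3,4,5,9.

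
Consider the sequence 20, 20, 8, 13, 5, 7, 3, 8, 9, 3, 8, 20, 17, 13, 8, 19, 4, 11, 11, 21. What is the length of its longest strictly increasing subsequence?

7

Scanning left to right, the best length ending at each element is: 20→1, 20→1, 8→1, 13→2, 5→1, 7→2, 3→1, 8→3, 9→4, 3→1, 8→3, 20→5, 17→5, 13→5, 8→3, 19→6, 4→2, 11→5, 11→5, 21→7.
So the longest increasing subsequence has length 7, e.g. 5, 7, 8, 9, 17, 19, 21.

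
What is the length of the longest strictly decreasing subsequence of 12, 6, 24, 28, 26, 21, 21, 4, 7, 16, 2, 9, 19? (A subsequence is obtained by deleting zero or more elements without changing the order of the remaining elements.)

5

Let dp[i] be the longest decreasing subsequence ending at position i. Then dp = [1, 2, 1, 1, 2, 3, 3, 4, 4, 4, 5, 5, 4].
The maximum is 5; one witness is 28, 26, 21, 4, 2 at positions 4,5,6,8,11.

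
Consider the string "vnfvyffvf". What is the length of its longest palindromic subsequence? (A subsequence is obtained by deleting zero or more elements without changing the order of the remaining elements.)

6

Using dp[i][j] = 2 + dp[i+1][j−1] if the ends match, else max(dp[i+1][j], dp[i][j−1]):
dp[1][9] = 6. A witness is fvffvf at positions 3,4,6,7,8,9.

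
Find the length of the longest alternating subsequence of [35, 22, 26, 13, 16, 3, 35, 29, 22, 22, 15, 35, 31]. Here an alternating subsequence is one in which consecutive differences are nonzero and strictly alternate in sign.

Track the best alternating length ending on an up-step vs a down-step at each position: up/down = 1/1, 1/2, 3/2, 1/4, 5/4, 1/6, 7/1, 7/8, 7/8, 7/8, 7/8, 9/1, 9/10.
The maximum over both is 10; one such subsequence is 35, 22, 26, 13, 16, 3, 35, 29, 35, 31.

10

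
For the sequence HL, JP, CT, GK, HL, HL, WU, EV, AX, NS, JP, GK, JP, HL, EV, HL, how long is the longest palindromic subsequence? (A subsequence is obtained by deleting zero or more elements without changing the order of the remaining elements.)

8

Using dp[i][j] = 2 + dp[i+1][j−1] if the ends match, else max(dp[i+1][j], dp[i][j−1]):
dp[1][16] = 8. A witness is HL JP GK HL HL GK JP HL at positions 1,2,4,5,6,12,13,16.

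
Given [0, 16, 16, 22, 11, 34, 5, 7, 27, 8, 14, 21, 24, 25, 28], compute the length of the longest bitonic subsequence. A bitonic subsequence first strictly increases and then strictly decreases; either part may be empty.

One longest bitonic subsequence is 0, 5, 7, 8, 14, 21, 24, 25, 28 (positions 1,7,8,10,11,12,13,14,15): it rises to 28 then falls. Length 9 is optimal.

9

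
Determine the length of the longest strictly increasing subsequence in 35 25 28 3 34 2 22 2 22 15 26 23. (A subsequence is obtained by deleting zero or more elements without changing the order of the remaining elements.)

Let dp[i] be the longest increasing subsequence ending at position i. Then dp = [1, 1, 2, 1, 3, 1, 2, 1, 2, 2, 3, 3].
The maximum is 3; one witness is 25, 28, 34 at positions 2,3,5.

3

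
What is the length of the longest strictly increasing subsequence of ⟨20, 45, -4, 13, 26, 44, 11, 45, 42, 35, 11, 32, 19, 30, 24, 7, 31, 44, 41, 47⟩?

7

Let dp[i] be the longest increasing subsequence ending at position i. Then dp = [1, 2, 1, 2, 3, 4, 2, 5, 4, 4, 2, 4, 3, 4, 4, 2, 5, 6, 6, 7].
The maximum is 7; one witness is -4, 13, 26, 30, 31, 44, 47 at positions 3,4,5,14,17,18,20.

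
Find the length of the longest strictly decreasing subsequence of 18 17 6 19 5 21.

Scanning left to right, the best length ending at each element is: 18→1, 17→2, 6→3, 19→1, 5→4, 21→1.
So the longest decreasing subsequence has length 4, e.g. 18, 17, 6, 5.

4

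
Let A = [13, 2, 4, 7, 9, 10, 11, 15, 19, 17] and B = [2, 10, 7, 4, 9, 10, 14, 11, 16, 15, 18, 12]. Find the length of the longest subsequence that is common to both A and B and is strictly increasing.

6

For each value that appears in both, track the longest common increasing run ending there.
The best achievable length is 6; one witness is 2, 7, 9, 10, 11, 15 (A-positions 2,4,5,6,7,8, B-positions 1,3,5,6,8,10).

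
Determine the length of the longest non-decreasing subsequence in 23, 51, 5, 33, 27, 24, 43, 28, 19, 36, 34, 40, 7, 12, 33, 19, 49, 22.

6

Scanning left to right, the best length ending at each element is: 23→1, 51→2, 5→1, 33→2, 27→2, 24→2, 43→3, 28→3, 19→2, 36→4, 34→4, 40→5, 7→2, 12→3, 33→4, 19→4, 49→6, 22→5.
So the longest non-decreasing subsequence has length 6, e.g. 23, 27, 28, 36, 40, 49.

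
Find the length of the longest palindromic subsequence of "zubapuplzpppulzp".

Using dp[i][j] = 2 + dp[i+1][j−1] if the ends match, else max(dp[i+1][j], dp[i][j−1]):
dp[1][16] = 9. A witness is zupppppuz at positions 1,2,5,7,10,11,12,13,15.

9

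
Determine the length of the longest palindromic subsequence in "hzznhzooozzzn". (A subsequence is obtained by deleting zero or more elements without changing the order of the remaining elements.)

9

One longest palindromic subsequence is zzzooozzz (positions 2,3,6,7,8,9,10,11,12); it reads the same forward and backward, and the interval DP gives dp[1][13] = 9.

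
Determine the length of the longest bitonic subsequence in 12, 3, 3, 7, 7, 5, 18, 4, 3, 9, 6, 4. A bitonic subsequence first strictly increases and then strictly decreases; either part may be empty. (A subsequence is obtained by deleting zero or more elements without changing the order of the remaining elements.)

6

Let inc[i] be the LIS ending at i and dec[i] the longest strictly decreasing subsequence starting at i. inc = [1, 1, 1, 2, 2, 2, 3, 2, 1, 3, 3, 2], dec = [5, 1, 1, 4, 4, 3, 4, 2, 1, 3, 2, 1].
max_i inc[i]+dec[i]−1 = 6, with one witness 3, 7, 18, 9, 6, 4.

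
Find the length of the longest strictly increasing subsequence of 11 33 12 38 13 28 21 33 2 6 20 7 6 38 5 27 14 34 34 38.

7

Scanning left to right, the best length ending at each element is: 11→1, 33→2, 12→2, 38→3, 13→3, 28→4, 21→4, 33→5, 2→1, 6→2, 20→4, 7→3, 6→2, 38→6, 5→2, 27→5, 14→4, 34→6, 34→6, 38→7.
So the longest increasing subsequence has length 7, e.g. 11, 12, 13, 28, 33, 34, 38.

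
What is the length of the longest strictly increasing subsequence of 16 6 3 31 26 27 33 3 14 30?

4

One longest increasing subsequence is 16, 26, 27, 33 (positions 1,5,6,7), of length 4; no longer one exists.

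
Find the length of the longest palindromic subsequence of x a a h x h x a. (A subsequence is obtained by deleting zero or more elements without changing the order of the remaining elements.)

One longest palindromic subsequence is axhxa (positions 2,5,6,7,8); it reads the same forward and backward, and the interval DP gives dp[1][8] = 5.

5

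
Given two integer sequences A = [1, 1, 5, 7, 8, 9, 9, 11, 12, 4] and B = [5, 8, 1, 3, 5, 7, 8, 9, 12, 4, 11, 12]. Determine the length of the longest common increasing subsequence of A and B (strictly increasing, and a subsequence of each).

7

A longest common strictly increasing subsequence is 1, 5, 7, 8, 9, 11, 12 (length 7); it appears in order in both A and B, and no longer such subsequence exists.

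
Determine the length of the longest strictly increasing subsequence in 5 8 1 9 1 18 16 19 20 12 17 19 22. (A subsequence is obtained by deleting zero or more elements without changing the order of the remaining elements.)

Scanning left to right, the best length ending at each element is: 5→1, 8→2, 1→1, 9→3, 1→1, 18→4, 16→4, 19→5, 20→6, 12→4, 17→5, 19→6, 22→7.
So the longest increasing subsequence has length 7, e.g. 5, 8, 9, 18, 19, 20, 22.

7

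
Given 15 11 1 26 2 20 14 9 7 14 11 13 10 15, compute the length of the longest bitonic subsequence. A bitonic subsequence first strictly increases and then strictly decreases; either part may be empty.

Let inc[i] be the LIS ending at i and dec[i] the longest strictly decreasing subsequence starting at i. inc = [1, 1, 1, 2, 2, 3, 3, 3, 3, 4, 4, 5, 4, 6], dec = [4, 3, 1, 5, 1, 4, 3, 2, 1, 3, 2, 2, 1, 1].
max_i inc[i]+dec[i]−1 = 6, with one witness 15, 26, 20, 14, 13, 10.

6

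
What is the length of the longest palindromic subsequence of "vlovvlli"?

One longest palindromic subsequence is lvvl (positions 2,4,5,7); it reads the same forward and backward, and the interval DP gives dp[1][8] = 4.

4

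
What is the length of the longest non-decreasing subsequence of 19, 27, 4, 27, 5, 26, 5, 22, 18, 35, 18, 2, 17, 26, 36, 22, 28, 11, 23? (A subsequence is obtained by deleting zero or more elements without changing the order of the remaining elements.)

7

Scanning left to right, the best length ending at each element is: 19→1, 27→2, 4→1, 27→3, 5→2, 26→3, 5→3, 22→4, 18→4, 35→5, 18→5, 2→1, 17→4, 26→6, 36→7, 22→6, 28→7, 11→4, 23→7.
So the longest non-decreasing subsequence has length 7, e.g. 4, 5, 5, 18, 18, 26, 36.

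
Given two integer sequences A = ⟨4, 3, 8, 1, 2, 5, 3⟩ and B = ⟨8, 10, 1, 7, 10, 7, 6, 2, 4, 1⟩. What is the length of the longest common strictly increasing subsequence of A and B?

A longest common strictly increasing subsequence is 1, 2 (length 2); it appears in order in both A and B, and no longer such subsequence exists.

2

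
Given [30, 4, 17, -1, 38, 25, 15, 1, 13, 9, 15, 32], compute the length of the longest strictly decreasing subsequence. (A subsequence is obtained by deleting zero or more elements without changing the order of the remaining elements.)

5

One longest decreasing subsequence is 30, 17, 15, 13, 9 (positions 1,3,7,9,10), of length 5; no longer one exists.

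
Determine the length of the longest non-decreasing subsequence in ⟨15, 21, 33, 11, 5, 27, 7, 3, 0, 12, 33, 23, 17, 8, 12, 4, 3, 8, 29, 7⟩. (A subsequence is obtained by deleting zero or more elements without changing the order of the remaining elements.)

5

Let dp[i] be the longest non-decreasing subsequence ending at position i. Then dp = [1, 2, 3, 1, 1, 3, 2, 1, 1, 3, 4, 4, 4, 3, 4, 2, 2, 4, 5, 3].
The maximum is 5; one witness is 5, 7, 12, 23, 29 at positions 5,7,10,12,19.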